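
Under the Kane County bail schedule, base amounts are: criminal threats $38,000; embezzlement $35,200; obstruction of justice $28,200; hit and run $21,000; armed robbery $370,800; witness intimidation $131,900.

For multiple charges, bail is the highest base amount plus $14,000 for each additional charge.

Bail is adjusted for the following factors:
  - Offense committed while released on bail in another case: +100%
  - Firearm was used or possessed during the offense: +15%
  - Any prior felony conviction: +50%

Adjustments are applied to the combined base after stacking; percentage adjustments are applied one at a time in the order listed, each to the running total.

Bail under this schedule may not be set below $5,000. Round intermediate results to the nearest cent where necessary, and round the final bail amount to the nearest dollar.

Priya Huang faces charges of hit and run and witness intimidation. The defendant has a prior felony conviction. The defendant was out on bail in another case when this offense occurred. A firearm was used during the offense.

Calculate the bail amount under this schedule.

$503,355

Base amounts from the schedule: hit and run $21,000; witness intimidation $131,900.
Stacking rule: highest base plus $14,000 per additional charge. Highest is witness intimidation at $131,900; 1 additional charge → +$14,000. Combined base = $145,900.
Offense committed while released on bail in another case (+100%): $145,900 × 2 = $291,800.
Firearm was used or possessed during the offense (+15%): $291,800 × 1.15 = $335,570.
Any prior felony conviction (+50%): $335,570 × 1.5 = $503,355.
$503,355 is at or above the $5,000 minimum.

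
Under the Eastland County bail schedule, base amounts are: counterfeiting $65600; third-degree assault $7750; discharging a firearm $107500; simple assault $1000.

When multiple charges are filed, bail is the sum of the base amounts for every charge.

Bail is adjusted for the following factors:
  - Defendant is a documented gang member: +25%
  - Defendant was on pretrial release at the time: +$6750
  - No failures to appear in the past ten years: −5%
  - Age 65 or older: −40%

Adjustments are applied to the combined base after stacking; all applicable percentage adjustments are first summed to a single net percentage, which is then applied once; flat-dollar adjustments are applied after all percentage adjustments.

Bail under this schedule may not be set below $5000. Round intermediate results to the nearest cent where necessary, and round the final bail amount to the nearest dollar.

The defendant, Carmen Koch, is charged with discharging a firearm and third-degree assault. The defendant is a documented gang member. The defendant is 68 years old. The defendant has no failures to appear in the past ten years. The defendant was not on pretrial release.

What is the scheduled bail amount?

Base amounts from the schedule: discharging a firearm $107500; third-degree assault $7750.
Stacking rule: sum of all bases. $107500 + $7750 = $115250.
Net percentage adjustment: +25% −5% −40% = −20%. $115250 × 0.8 = $92200.
$92200 is at or above the $5000 minimum.

$92200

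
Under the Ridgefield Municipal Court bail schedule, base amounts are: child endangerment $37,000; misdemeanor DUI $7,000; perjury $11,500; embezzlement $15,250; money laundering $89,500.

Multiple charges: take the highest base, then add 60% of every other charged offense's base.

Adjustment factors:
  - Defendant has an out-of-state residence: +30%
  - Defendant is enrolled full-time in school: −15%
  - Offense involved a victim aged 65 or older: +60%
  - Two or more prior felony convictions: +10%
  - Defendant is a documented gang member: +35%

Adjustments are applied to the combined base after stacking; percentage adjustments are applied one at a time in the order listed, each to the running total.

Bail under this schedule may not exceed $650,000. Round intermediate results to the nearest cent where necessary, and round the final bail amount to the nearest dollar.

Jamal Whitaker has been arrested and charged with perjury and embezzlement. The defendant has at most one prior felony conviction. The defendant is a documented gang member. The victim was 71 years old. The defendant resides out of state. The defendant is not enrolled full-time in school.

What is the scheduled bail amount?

Base amounts from the schedule: perjury $11,500; embezzlement $15,250.
Stacking rule: highest base plus 60% of each additional charge. Highest is embezzlement at $15,250. Additional: $11,500 × 60% = $6,900. Combined base = $15,250 + $6,900 = $22,150.
Defendant has an out-of-state residence (+30%): $22,150 × 1.3 = $28,795.
Offense involved a victim aged 65 or older (+60%): $28,795 × 1.6 = $46,072.
Defendant is a documented gang member (+35%): $46,072 × 1.35 = $62,197.20.
$62,197.20 is within the $650,000 maximum.
Rounded to the nearest dollar: $62,197.

$62,197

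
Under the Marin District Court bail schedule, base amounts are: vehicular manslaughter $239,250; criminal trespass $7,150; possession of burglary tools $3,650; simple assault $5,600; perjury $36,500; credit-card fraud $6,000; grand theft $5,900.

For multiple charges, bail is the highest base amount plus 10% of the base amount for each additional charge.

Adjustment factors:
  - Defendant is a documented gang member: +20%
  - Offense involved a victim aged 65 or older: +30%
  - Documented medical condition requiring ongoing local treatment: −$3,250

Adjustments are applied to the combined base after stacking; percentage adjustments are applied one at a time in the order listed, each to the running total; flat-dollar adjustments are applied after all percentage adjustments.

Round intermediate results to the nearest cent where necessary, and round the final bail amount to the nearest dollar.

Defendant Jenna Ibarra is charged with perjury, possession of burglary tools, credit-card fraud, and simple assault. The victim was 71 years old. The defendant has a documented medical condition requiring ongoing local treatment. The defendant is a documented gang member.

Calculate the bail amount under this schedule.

$56,069

Base amounts from the schedule: perjury $36,500; possession of burglary tools $3,650; credit-card fraud $6,000; simple assault $5,600.
Stacking rule: highest base plus 10% of each additional charge. Highest is perjury at $36,500. Additional: $3,650 × 10% = $365; $6,000 × 10% = $600; $5,600 × 10% = $560. Combined base = $36,500 + $1,525 = $38,025.
Defendant is a documented gang member (+20%): $38,025 × 1.2 = $45,630.
Offense involved a victim aged 65 or older (+30%): $45,630 × 1.3 = $59,319.
Documented medical condition requiring ongoing local treatment (−$3,250 flat): $59,319 − $3,250 = $56,069.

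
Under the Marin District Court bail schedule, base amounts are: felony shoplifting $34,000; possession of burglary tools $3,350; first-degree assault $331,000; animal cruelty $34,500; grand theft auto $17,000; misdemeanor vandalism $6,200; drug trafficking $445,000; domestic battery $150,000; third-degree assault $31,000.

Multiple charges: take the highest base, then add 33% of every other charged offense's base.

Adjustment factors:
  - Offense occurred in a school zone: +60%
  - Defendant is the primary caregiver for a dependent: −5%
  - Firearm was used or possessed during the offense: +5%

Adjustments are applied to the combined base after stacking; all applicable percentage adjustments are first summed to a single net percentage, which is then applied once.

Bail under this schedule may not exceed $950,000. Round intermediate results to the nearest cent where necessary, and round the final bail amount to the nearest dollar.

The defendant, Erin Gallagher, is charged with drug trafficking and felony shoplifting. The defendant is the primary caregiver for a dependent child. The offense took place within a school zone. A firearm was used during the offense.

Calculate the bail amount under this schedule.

$729,952

Base amounts from the schedule: drug trafficking $445,000; felony shoplifting $34,000.
Stacking rule: highest base plus 33% of each additional charge. Highest is drug trafficking at $445,000. Additional: $34,000 × 33% = $11,220. Combined base = $445,000 + $11,220 = $456,220.
Net percentage adjustment: +60% −5% +5% = +60%. $456,220 × 1.6 = $729,952.
$729,952 is within the $950,000 maximum.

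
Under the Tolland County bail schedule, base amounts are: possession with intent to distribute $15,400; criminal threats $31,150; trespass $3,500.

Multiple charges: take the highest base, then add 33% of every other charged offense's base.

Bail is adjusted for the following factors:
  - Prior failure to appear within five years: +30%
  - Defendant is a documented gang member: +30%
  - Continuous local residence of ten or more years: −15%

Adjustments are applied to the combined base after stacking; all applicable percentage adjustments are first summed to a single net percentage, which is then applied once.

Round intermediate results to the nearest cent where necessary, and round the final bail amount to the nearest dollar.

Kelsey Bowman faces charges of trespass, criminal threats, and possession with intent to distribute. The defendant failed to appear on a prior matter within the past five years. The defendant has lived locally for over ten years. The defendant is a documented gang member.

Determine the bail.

Base amounts from the schedule: trespass $3,500; criminal threats $31,150; possession with intent to distribute $15,400.
Stacking rule: highest base plus 33% of each additional charge. Highest is criminal threats at $31,150. Additional: $3,500 × 33% = $1,155; $15,400 × 33% = $5,082. Combined base = $31,150 + $6,237 = $37,387.
Net percentage adjustment: +30% +30% −15% = +45%. $37,387 × 1.45 = $54,211.15.
Rounded to the nearest dollar: $54,211.

$54,211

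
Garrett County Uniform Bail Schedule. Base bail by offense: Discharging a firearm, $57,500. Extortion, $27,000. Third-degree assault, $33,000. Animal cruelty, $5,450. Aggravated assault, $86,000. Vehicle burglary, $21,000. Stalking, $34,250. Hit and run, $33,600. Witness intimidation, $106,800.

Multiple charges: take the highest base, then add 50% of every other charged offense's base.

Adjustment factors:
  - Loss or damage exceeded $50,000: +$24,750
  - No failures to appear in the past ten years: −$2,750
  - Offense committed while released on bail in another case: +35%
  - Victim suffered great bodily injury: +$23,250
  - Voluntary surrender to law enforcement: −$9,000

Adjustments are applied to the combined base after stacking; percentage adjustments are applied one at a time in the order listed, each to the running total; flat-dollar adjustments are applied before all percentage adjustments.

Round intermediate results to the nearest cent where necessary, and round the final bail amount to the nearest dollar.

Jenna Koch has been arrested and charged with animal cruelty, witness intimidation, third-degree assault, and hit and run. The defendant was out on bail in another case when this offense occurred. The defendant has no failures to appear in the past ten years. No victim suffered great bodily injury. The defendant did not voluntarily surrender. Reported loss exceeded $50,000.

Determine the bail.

$222,514

Base amounts from the schedule: animal cruelty $5,450; witness intimidation $106,800; third-degree assault $33,000; hit and run $33,600.
Stacking rule: highest base plus 50% of each additional charge. Highest is witness intimidation at $106,800. Additional: $5,450 × 50% = $2,725; $33,000 × 50% = $16,500; $33,600 × 50% = $16,800. Combined base = $106,800 + $36,025 = $142,825.
Loss or damage exceeded $50,000 (+$24,750 flat): $142,825 + $24,750 = $167,575.
No failures to appear in the past ten years (−$2,750 flat): $167,575 − $2,750 = $164,825.
Offense committed while released on bail in another case (+35%): $164,825 × 1.35 = $222,513.75.
Rounded to the nearest dollar: $222,514.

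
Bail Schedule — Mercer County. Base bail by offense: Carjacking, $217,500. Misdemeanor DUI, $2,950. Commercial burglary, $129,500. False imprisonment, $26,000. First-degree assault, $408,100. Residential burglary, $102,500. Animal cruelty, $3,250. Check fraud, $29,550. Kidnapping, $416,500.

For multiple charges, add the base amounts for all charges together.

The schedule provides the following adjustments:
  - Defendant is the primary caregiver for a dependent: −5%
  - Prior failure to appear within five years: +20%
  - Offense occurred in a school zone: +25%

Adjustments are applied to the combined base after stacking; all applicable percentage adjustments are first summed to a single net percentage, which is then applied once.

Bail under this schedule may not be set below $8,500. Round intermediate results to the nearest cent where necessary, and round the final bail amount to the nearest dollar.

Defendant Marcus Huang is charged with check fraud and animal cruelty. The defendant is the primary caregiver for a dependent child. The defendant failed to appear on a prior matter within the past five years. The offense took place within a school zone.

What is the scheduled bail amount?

Base amounts from the schedule: check fraud $29,550; animal cruelty $3,250.
Stacking rule: sum of all bases. $29,550 + $3,250 = $32,800.
Net percentage adjustment: −5% +20% +25% = +40%. $32,800 × 1.4 = $45,920.
$45,920 is at or above the $8,500 minimum.

$45,920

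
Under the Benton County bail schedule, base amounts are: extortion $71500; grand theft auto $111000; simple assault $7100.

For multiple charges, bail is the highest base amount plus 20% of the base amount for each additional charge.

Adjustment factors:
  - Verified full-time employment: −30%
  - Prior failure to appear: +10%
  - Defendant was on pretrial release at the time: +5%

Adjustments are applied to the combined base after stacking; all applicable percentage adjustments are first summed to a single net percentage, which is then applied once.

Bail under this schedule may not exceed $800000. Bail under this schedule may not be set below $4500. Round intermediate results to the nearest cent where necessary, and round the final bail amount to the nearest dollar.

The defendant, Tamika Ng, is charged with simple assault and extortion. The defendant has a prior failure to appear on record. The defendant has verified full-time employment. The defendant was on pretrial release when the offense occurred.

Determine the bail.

Base amounts from the schedule: simple assault $7100; extortion $71500.
Stacking rule: highest base plus 20% of each additional charge. Highest is extortion at $71500. Additional: $7100 × 20% = $1420. Combined base = $71500 + $1420 = $72920.
Net percentage adjustment: −30% +10% +5% = −15%. $72920 × 0.85 = $61982.
$61982 is within the $800000 maximum.
$61982 is at or above the $4500 minimum.

$61982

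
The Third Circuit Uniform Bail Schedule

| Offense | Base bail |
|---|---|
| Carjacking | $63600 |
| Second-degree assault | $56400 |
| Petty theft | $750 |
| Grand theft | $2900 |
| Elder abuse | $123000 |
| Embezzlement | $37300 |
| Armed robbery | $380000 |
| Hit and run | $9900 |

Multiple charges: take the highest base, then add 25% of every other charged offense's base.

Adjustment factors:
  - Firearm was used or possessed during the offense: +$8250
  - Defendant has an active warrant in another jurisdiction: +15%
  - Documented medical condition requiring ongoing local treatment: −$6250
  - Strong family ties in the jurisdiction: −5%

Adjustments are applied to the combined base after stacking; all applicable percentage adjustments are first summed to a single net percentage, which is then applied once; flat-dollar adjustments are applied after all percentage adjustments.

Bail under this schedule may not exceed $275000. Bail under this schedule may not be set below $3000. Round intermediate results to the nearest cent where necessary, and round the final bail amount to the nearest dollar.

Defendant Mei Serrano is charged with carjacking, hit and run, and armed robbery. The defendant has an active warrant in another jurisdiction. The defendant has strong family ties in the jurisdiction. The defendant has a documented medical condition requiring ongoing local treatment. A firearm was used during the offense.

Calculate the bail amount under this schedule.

Base amounts from the schedule: carjacking $63600; hit and run $9900; armed robbery $380000.
Stacking rule: highest base plus 25% of each additional charge. Highest is armed robbery at $380000. Additional: $63600 × 25% = $15900; $9900 × 25% = $2475. Combined base = $380000 + $18375 = $398375.
Net percentage adjustment: +15% −5% = +10%. $398375 × 1.1 = $438212.50.
Firearm was used or possessed during the offense (+$8250 flat): $438212.50 + $8250 = $446462.50.
Documented medical condition requiring ongoing local treatment (−$6250 flat): $446462.50 − $6250 = $440212.50.
Result $440212.50 exceeds the maximum of $275000; bail is capped at $275000.
$275000 is at or above the $3000 minimum.

$275000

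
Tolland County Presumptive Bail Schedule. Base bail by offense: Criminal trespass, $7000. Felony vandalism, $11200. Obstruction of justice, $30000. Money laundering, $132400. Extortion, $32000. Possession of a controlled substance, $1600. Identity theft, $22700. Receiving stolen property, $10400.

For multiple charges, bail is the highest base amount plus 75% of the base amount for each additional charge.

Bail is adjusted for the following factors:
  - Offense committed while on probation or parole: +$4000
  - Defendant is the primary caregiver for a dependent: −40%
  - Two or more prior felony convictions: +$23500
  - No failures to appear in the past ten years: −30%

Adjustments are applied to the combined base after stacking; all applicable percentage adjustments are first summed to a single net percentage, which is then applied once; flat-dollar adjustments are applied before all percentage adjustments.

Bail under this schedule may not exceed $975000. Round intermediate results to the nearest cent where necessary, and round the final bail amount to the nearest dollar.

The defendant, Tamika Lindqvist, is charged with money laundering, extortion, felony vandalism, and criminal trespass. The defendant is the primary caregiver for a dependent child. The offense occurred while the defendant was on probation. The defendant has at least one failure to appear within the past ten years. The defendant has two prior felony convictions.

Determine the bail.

Base amounts from the schedule: money laundering $132400; extortion $32000; felony vandalism $11200; criminal trespass $7000.
Stacking rule: highest base plus 75% of each additional charge. Highest is money laundering at $132400. Additional: $32000 × 75% = $24000; $11200 × 75% = $8400; $7000 × 75% = $5250. Combined base = $132400 + $37650 = $170050.
Offense committed while on probation or parole (+$4000 flat): $170050 + $4000 = $174050.
Two or more prior felony convictions (+$23500 flat): $174050 + $23500 = $197550.
Defendant is the primary caregiver for a dependent (−40%): $197550 × 0.6 = $118530.
$118530 is within the $975000 maximum.

$118530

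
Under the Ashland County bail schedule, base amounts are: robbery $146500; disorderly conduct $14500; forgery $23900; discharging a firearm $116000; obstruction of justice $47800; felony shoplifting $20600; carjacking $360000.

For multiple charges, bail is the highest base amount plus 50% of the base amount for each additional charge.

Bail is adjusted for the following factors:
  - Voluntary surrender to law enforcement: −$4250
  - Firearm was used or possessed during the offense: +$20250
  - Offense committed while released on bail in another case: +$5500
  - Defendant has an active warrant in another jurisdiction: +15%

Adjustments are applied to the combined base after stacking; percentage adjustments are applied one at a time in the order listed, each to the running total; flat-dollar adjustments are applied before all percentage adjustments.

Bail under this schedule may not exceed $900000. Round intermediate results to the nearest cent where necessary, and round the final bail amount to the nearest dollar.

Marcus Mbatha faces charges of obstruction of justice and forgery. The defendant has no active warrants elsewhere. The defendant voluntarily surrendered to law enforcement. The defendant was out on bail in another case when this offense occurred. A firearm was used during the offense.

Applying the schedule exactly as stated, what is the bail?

Base amounts from the schedule: obstruction of justice $47800; forgery $23900.
Stacking rule: highest base plus 50% of each additional charge. Highest is obstruction of justice at $47800. Additional: $23900 × 50% = $11950. Combined base = $47800 + $11950 = $59750.
Voluntary surrender to law enforcement (−$4250 flat): $59750 − $4250 = $55500.
Firearm was used or possessed during the offense (+$20250 flat): $55500 + $20250 = $75750.
Offense committed while released on bail in another case (+$5500 flat): $75750 + $5500 = $81250.
$81250 is within the $900000 maximum.

$81250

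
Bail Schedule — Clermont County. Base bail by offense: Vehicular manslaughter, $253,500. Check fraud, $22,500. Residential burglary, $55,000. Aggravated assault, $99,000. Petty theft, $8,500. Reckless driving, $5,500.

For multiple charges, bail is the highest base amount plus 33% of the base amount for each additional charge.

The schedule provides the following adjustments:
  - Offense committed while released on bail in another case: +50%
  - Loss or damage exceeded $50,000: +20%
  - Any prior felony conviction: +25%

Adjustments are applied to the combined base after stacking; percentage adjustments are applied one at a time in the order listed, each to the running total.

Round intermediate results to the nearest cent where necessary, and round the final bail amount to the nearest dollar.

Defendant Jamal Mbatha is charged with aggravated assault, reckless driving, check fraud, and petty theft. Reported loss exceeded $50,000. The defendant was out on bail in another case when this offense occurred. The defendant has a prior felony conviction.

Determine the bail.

Base amounts from the schedule: aggravated assault $99,000; reckless driving $5,500; check fraud $22,500; petty theft $8,500.
Stacking rule: highest base plus 33% of each additional charge. Highest is aggravated assault at $99,000. Additional: $5,500 × 33% = $1,815; $22,500 × 33% = $7,425; $8,500 × 33% = $2,805. Combined base = $99,000 + $12,045 = $111,045.
Offense committed while released on bail in another case (+50%): $111,045 × 1.5 = $166,567.50.
Loss or damage exceeded $50,000 (+20%): $166,567.50 × 1.2 = $199,881.
Any prior felony conviction (+25%): $199,881 × 1.25 = $249,851.25.
Rounded to the nearest dollar: $249,851.

$249,851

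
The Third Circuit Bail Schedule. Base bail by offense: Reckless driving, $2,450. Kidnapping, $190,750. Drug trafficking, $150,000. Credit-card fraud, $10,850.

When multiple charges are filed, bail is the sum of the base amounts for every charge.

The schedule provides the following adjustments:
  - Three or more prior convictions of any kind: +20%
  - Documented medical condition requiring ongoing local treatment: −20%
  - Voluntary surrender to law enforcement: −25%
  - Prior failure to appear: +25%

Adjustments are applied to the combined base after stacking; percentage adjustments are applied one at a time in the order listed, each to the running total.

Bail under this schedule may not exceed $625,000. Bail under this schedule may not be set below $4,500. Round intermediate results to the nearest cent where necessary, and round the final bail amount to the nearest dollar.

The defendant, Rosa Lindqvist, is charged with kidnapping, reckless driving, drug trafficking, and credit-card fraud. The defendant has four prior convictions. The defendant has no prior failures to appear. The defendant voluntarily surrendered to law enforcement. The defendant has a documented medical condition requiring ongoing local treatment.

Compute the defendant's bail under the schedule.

Base amounts from the schedule: kidnapping $190,750; reckless driving $2,450; drug trafficking $150,000; credit-card fraud $10,850.
Stacking rule: sum of all bases. $190,750 + $2,450 + $150,000 + $10,850 = $354,050.
Three or more prior convictions of any kind (+20%): $354,050 × 1.2 = $424,860.
Documented medical condition requiring ongoing local treatment (−20%): $424,860 × 0.8 = $339,888.
Voluntary surrender to law enforcement (−25%): $339,888 × 0.75 = $254,916.
$254,916 is within the $625,000 maximum.
$254,916 is at or above the $4,500 minimum.

$254,916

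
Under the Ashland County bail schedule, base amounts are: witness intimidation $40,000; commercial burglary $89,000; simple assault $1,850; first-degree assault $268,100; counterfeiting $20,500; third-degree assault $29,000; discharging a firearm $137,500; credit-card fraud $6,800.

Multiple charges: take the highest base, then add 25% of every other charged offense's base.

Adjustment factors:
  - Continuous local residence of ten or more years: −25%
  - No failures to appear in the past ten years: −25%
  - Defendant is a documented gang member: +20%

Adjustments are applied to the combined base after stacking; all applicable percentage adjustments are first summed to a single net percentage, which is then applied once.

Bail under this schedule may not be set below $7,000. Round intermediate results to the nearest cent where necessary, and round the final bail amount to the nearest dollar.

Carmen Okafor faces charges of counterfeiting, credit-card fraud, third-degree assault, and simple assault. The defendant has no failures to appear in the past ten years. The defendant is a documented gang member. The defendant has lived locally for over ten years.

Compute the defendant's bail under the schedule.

$25,401

Base amounts from the schedule: counterfeiting $20,500; credit-card fraud $6,800; third-degree assault $29,000; simple assault $1,850.
Stacking rule: highest base plus 25% of each additional charge. Highest is third-degree assault at $29,000. Additional: $20,500 × 25% = $5,125; $6,800 × 25% = $1,700; $1,850 × 25% = $462.50. Combined base = $29,000 + $7,287.50 = $36,287.50.
Net percentage adjustment: −25% −25% +20% = −30%. $36,287.50 × 0.7 = $25,401.25.
$25,401.25 is at or above the $7,000 minimum.
Rounded to the nearest dollar: $25,401.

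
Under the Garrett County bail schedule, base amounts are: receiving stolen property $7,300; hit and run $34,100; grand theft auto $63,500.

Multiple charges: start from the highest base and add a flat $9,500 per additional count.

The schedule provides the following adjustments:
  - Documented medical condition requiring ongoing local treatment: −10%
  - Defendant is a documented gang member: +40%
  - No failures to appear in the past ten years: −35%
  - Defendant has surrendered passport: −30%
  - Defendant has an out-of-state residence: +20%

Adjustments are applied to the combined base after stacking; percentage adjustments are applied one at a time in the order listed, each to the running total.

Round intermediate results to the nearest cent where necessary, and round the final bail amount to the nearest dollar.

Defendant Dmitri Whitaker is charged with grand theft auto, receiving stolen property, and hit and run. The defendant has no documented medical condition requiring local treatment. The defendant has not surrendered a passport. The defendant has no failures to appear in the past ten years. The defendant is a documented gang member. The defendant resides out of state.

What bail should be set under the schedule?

$90,090

Base amounts from the schedule: grand theft auto $63,500; receiving stolen property $7,300; hit and run $34,100.
Stacking rule: highest base plus $9,500 per additional charge. Highest is grand theft auto at $63,500; 2 additional charges → +$19,000. Combined base = $82,500.
Defendant is a documented gang member (+40%): $82,500 × 1.4 = $115,500.
No failures to appear in the past ten years (−35%): $115,500 × 0.65 = $75,075.
Defendant has an out-of-state residence (+20%): $75,075 × 1.2 = $90,090.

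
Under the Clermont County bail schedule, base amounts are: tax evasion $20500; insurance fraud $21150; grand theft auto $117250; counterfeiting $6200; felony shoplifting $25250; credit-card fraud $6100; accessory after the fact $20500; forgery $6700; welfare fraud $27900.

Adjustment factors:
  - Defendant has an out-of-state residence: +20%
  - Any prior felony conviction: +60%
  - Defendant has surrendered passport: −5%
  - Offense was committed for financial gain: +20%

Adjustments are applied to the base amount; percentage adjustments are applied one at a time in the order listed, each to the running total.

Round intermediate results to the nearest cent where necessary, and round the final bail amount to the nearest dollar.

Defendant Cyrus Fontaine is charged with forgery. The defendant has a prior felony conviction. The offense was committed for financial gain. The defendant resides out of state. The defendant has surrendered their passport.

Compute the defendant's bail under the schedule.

Base amounts from the schedule: forgery $6700.
Single charge. Combined base = $6700.
Defendant has an out-of-state residence (+20%): $6700 × 1.2 = $8040.
Any prior felony conviction (+60%): $8040 × 1.6 = $12864.
Defendant has surrendered passport (−5%): $12864 × 0.95 = $12220.80.
Offense was committed for financial gain (+20%): $12220.80 × 1.2 = $14664.96.
Rounded to the nearest dollar: $14665.

$14665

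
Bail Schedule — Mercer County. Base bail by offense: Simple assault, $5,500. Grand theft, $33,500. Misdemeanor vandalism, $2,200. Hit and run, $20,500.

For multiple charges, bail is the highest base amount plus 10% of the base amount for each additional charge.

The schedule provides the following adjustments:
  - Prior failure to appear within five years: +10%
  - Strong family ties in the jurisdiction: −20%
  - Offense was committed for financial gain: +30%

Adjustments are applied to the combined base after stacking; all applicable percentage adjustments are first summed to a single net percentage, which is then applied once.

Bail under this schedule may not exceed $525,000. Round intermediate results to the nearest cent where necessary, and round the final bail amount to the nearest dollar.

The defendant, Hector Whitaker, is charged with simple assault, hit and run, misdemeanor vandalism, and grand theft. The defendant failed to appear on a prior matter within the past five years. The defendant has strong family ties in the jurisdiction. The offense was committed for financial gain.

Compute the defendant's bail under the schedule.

Base amounts from the schedule: simple assault $5,500; hit and run $20,500; misdemeanor vandalism $2,200; grand theft $33,500.
Stacking rule: highest base plus 10% of each additional charge. Highest is grand theft at $33,500. Additional: $5,500 × 10% = $550; $20,500 × 10% = $2,050; $2,200 × 10% = $220. Combined base = $33,500 + $2,820 = $36,320.
Net percentage adjustment: +10% −20% +30% = +20%. $36,320 × 1.2 = $43,584.
$43,584 is within the $525,000 maximum.

$43,584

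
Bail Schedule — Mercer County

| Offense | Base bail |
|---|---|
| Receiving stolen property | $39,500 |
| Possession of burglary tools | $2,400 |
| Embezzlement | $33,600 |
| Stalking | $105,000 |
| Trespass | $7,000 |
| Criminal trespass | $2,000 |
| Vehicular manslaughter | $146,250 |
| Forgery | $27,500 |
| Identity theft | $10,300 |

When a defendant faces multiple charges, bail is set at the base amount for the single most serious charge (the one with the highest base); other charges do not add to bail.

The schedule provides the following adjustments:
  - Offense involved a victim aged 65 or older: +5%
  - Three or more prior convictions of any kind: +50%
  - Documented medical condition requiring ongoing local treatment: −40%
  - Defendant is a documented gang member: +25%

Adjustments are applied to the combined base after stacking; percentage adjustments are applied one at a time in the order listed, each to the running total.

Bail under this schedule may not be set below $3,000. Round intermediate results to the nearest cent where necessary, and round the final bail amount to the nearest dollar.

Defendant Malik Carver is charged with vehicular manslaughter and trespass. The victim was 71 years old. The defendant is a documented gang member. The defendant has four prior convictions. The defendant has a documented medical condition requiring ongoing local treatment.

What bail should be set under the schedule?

Base amounts from the schedule: vehicular manslaughter $146,250; trespass $7,000.
Stacking rule: use the highest base only. Highest is vehicular manslaughter at $146,250. Combined base = $146,250.
Offense involved a victim aged 65 or older (+5%): $146,250 × 1.05 = $153,562.50.
Three or more prior convictions of any kind (+50%): $153,562.50 × 1.5 = $230,343.75.
Documented medical condition requiring ongoing local treatment (−40%): $230,343.75 × 0.6 = $138,206.25.
Defendant is a documented gang member (+25%): $138,206.25 × 1.25 = $172,757.81.
$172,757.81 is at or above the $3,000 minimum.
Rounded to the nearest dollar: $172,758.

$172,758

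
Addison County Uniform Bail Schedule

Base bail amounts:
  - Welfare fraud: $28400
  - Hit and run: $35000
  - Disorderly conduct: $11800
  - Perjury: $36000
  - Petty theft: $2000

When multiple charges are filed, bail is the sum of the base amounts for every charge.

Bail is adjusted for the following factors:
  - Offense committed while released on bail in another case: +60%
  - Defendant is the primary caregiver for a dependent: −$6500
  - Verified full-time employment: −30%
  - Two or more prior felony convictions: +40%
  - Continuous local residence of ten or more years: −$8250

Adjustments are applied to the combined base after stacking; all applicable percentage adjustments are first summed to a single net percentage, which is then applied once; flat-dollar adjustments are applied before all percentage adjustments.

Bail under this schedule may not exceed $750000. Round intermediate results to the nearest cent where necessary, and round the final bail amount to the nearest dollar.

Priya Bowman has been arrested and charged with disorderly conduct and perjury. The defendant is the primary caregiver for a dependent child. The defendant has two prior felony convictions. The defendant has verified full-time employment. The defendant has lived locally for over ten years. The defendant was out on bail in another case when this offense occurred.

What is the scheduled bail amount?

Base amounts from the schedule: disorderly conduct $11800; perjury $36000.
Stacking rule: sum of all bases. $11800 + $36000 = $47800.
Defendant is the primary caregiver for a dependent (−$6500 flat): $47800 − $6500 = $41300.
Continuous local residence of ten or more years (−$8250 flat): $41300 − $8250 = $33050.
Net percentage adjustment: +60% −30% +40% = +70%. $33050 × 1.7 = $56185.
$56185 is within the $750000 maximum.

$56185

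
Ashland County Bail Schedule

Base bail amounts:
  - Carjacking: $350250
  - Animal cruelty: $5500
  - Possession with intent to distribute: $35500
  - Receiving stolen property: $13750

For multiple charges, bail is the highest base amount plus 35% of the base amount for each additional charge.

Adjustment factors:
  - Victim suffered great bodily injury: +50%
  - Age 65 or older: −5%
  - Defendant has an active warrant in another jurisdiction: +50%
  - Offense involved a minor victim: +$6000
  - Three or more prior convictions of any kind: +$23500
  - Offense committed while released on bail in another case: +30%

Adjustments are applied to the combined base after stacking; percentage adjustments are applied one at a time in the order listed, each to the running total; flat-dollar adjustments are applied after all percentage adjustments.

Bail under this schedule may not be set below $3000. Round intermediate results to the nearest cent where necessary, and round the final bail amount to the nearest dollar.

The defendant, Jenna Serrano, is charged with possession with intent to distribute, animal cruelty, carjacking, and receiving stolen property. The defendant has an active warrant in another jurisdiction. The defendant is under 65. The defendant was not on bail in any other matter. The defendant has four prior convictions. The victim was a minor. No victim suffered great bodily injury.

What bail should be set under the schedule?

$583619

Base amounts from the schedule: possession with intent to distribute $35500; animal cruelty $5500; carjacking $350250; receiving stolen property $13750.
Stacking rule: highest base plus 35% of each additional charge. Highest is carjacking at $350250. Additional: $35500 × 35% = $12425; $5500 × 35% = $1925; $13750 × 35% = $4812.50. Combined base = $350250 + $19162.50 = $369412.50.
Defendant has an active warrant in another jurisdiction (+50%): $369412.50 × 1.5 = $554118.75.
Offense involved a minor victim (+$6000 flat): $554118.75 + $6000 = $560118.75.
Three or more prior convictions of any kind (+$23500 flat): $560118.75 + $23500 = $583618.75.
$583618.75 is at or above the $3000 minimum.
Rounded to the nearest dollar: $583619.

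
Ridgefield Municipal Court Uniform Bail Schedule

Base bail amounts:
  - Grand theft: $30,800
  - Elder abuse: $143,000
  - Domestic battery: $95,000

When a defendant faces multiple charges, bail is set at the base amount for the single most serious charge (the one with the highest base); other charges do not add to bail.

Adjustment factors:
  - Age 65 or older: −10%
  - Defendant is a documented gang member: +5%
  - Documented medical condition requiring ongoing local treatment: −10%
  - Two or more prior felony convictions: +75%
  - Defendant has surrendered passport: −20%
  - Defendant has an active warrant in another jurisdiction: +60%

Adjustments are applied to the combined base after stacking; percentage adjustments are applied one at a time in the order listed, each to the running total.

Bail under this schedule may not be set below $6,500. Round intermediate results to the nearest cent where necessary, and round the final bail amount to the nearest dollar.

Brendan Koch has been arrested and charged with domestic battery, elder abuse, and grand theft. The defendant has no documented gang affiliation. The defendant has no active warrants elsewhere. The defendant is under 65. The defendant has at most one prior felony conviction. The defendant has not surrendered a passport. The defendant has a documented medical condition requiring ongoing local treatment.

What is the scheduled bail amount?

Base amounts from the schedule: domestic battery $95,000; elder abuse $143,000; grand theft $30,800.
Stacking rule: use the highest base only. Highest is elder abuse at $143,000. Combined base = $143,000.
Documented medical condition requiring ongoing local treatment (−10%): $143,000 × 0.9 = $128,700.
$128,700 is at or above the $6,500 minimum.

$128,700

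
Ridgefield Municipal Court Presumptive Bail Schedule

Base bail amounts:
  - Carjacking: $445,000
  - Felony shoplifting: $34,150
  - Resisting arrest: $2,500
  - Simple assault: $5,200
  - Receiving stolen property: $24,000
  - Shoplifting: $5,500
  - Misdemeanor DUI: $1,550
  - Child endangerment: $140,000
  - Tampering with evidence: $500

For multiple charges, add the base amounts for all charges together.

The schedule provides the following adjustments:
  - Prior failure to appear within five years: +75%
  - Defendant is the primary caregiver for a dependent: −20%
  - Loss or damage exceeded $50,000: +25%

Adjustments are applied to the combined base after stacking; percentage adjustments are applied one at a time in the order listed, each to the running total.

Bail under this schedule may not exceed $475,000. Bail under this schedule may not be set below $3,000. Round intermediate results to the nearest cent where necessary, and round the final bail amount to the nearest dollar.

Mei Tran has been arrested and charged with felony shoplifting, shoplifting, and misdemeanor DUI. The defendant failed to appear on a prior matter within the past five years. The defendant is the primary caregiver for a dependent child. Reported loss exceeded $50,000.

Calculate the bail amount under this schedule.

$72,100

Base amounts from the schedule: felony shoplifting $34,150; shoplifting $5,500; misdemeanor DUI $1,550.
Stacking rule: sum of all bases. $34,150 + $5,500 + $1,550 = $41,200.
Prior failure to appear within five years (+75%): $41,200 × 1.75 = $72,100.
Defendant is the primary caregiver for a dependent (−20%): $72,100 × 0.8 = $57,680.
Loss or damage exceeded $50,000 (+25%): $57,680 × 1.25 = $72,100.
$72,100 is within the $475,000 maximum.
$72,100 is at or above the $3,000 minimum.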